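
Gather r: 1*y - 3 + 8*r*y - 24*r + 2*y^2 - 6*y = r*(8*y - 24) + 2*y^2 - 5*y - 3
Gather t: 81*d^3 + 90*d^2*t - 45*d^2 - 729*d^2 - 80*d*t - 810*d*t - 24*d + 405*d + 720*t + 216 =81*d^3 - 774*d^2 + 381*d + t*(90*d^2 - 890*d + 720) + 216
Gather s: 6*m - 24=6*m - 24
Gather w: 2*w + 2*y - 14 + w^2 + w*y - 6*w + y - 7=w^2 + w*(y - 4) + 3*y - 21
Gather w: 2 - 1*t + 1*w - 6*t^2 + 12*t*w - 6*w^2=-6*t^2 - t - 6*w^2 + w*(12*t + 1) + 2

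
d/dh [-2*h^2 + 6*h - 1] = 6 - 4*h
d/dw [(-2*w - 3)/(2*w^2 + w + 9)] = (-4*w^2 - 2*w + (2*w + 3)*(4*w + 1) - 18)/(2*w^2 + w + 9)^2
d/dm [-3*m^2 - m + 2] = -6*m - 1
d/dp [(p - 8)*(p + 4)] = 2*p - 4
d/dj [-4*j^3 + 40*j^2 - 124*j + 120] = -12*j^2 + 80*j - 124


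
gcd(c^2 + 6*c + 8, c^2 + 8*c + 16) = c + 4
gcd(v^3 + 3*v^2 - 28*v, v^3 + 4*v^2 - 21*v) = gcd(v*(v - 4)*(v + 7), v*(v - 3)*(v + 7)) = v^2 + 7*v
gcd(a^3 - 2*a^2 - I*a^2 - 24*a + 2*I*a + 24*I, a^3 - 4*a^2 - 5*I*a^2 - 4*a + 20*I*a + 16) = a - I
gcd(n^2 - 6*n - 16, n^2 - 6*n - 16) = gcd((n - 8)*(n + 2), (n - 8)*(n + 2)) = n^2 - 6*n - 16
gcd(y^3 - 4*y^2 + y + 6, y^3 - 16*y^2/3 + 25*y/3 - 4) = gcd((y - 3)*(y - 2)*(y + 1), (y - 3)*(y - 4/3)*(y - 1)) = y - 3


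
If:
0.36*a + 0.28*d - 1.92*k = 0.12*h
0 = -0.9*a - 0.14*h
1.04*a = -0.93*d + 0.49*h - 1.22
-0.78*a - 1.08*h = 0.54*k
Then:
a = -0.02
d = -1.24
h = 0.11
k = -0.19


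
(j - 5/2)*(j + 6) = j^2 + 7*j/2 - 15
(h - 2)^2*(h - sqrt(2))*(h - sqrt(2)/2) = h^4 - 4*h^3 - 3*sqrt(2)*h^3/2 + 5*h^2 + 6*sqrt(2)*h^2 - 6*sqrt(2)*h - 4*h + 4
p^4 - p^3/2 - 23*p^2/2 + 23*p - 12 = (p - 2)*(p - 3/2)*(p - 1)*(p + 4)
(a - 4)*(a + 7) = a^2 + 3*a - 28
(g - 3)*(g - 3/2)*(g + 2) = g^3 - 5*g^2/2 - 9*g/2 + 9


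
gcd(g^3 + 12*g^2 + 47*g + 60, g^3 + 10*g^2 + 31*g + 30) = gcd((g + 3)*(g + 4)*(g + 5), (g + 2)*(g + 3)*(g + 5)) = g^2 + 8*g + 15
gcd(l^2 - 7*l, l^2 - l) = l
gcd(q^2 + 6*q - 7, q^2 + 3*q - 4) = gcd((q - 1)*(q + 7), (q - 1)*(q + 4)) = q - 1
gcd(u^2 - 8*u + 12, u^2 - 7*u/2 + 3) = u - 2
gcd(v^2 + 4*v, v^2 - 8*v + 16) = 1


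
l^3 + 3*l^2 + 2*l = l*(l + 1)*(l + 2)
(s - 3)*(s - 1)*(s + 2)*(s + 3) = s^4 + s^3 - 11*s^2 - 9*s + 18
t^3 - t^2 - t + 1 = (t - 1)^2*(t + 1)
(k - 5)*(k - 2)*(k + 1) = k^3 - 6*k^2 + 3*k + 10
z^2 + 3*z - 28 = (z - 4)*(z + 7)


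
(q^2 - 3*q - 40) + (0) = q^2 - 3*q - 40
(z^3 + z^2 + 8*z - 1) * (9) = 9*z^3 + 9*z^2 + 72*z - 9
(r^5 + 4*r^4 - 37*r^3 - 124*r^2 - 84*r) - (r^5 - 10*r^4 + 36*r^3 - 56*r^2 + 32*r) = 14*r^4 - 73*r^3 - 68*r^2 - 116*r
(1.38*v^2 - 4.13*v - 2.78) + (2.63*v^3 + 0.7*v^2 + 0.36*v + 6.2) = 2.63*v^3 + 2.08*v^2 - 3.77*v + 3.42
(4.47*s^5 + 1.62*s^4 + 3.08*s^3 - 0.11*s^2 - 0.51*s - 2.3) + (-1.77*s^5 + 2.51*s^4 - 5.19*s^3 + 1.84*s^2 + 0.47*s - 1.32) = 2.7*s^5 + 4.13*s^4 - 2.11*s^3 + 1.73*s^2 - 0.04*s - 3.62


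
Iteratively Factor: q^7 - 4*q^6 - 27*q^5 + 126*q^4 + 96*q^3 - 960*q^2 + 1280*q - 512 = (q - 4)*(q^6 - 27*q^4 + 18*q^3 + 168*q^2 - 288*q + 128) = (q - 4)^2*(q^5 + 4*q^4 - 11*q^3 - 26*q^2 + 64*q - 32) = (q - 4)^2*(q + 4)*(q^4 - 11*q^2 + 18*q - 8) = (q - 4)^2*(q - 2)*(q + 4)*(q^3 + 2*q^2 - 7*q + 4) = (q - 4)^2*(q - 2)*(q - 1)*(q + 4)*(q^2 + 3*q - 4) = (q - 4)^2*(q - 2)*(q - 1)*(q + 4)^2*(q - 1)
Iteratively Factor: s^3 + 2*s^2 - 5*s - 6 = (s - 2)*(s^2 + 4*s + 3) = (s - 2)*(s + 1)*(s + 3)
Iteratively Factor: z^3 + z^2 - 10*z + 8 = (z - 2)*(z^2 + 3*z - 4) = (z - 2)*(z + 4)*(z - 1)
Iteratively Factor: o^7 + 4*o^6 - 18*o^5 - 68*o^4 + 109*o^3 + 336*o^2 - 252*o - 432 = (o - 2)*(o^6 + 6*o^5 - 6*o^4 - 80*o^3 - 51*o^2 + 234*o + 216) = (o - 2)*(o + 1)*(o^5 + 5*o^4 - 11*o^3 - 69*o^2 + 18*o + 216) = (o - 2)*(o + 1)*(o + 3)*(o^4 + 2*o^3 - 17*o^2 - 18*o + 72) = (o - 2)*(o + 1)*(o + 3)*(o + 4)*(o^3 - 2*o^2 - 9*o + 18) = (o - 3)*(o - 2)*(o + 1)*(o + 3)*(o + 4)*(o^2 + o - 6) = (o - 3)*(o - 2)*(o + 1)*(o + 3)^2*(o + 4)*(o - 2)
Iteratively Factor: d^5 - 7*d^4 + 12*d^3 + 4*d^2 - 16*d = (d + 1)*(d^4 - 8*d^3 + 20*d^2 - 16*d) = (d - 2)*(d + 1)*(d^3 - 6*d^2 + 8*d) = (d - 4)*(d - 2)*(d + 1)*(d^2 - 2*d) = (d - 4)*(d - 2)^2*(d + 1)*(d)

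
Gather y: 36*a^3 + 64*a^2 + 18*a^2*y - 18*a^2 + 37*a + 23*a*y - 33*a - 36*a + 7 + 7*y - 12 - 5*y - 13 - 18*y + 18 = 36*a^3 + 46*a^2 - 32*a + y*(18*a^2 + 23*a - 16)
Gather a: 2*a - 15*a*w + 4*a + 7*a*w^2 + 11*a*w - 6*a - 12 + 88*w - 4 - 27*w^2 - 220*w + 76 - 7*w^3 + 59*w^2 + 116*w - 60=a*(7*w^2 - 4*w) - 7*w^3 + 32*w^2 - 16*w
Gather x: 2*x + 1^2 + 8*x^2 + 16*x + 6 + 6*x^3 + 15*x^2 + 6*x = 6*x^3 + 23*x^2 + 24*x + 7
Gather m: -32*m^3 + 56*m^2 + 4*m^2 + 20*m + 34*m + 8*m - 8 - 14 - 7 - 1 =-32*m^3 + 60*m^2 + 62*m - 30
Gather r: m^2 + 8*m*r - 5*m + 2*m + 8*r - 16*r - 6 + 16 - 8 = m^2 - 3*m + r*(8*m - 8) + 2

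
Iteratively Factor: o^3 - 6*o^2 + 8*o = (o - 4)*(o^2 - 2*o) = o*(o - 4)*(o - 2)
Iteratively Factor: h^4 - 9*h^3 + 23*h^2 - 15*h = (h - 1)*(h^3 - 8*h^2 + 15*h) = (h - 5)*(h - 1)*(h^2 - 3*h) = h*(h - 5)*(h - 1)*(h - 3)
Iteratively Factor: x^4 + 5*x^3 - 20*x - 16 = (x + 1)*(x^3 + 4*x^2 - 4*x - 16) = (x - 2)*(x + 1)*(x^2 + 6*x + 8) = (x - 2)*(x + 1)*(x + 2)*(x + 4)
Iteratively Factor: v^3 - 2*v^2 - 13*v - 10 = (v + 2)*(v^2 - 4*v - 5) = (v - 5)*(v + 2)*(v + 1)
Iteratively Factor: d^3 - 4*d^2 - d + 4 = (d - 4)*(d^2 - 1) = (d - 4)*(d - 1)*(d + 1)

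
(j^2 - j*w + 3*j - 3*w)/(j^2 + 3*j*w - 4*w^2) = (j + 3)/(j + 4*w)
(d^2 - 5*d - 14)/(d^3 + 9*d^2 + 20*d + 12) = (d - 7)/(d^2 + 7*d + 6)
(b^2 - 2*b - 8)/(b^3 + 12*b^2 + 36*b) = (b^2 - 2*b - 8)/(b*(b^2 + 12*b + 36))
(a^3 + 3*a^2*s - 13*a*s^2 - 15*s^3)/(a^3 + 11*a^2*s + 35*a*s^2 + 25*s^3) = (a - 3*s)/(a + 5*s)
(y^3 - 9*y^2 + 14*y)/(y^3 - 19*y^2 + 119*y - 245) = y*(y - 2)/(y^2 - 12*y + 35)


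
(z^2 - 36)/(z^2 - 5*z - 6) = (z + 6)/(z + 1)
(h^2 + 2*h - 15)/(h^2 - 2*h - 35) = (h - 3)/(h - 7)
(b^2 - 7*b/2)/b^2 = (b - 7/2)/b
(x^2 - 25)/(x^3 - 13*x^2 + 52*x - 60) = (x + 5)/(x^2 - 8*x + 12)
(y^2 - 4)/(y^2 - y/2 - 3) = 2*(y + 2)/(2*y + 3)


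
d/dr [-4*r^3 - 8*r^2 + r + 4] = -12*r^2 - 16*r + 1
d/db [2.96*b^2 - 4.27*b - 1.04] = 5.92*b - 4.27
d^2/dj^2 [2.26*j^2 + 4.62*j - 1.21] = 4.52000000000000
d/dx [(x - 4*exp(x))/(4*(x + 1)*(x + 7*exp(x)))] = ((1 - 4*exp(x))*(x + 1)*(x + 7*exp(x)) + (-x + 4*exp(x))*(x + 7*exp(x)) - (x + 1)*(x - 4*exp(x))*(7*exp(x) + 1))/(4*(x + 1)^2*(x + 7*exp(x))^2)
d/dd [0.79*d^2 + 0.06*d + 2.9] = 1.58*d + 0.06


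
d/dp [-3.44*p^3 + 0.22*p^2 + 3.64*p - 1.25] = -10.32*p^2 + 0.44*p + 3.64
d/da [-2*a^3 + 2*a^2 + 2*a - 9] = -6*a^2 + 4*a + 2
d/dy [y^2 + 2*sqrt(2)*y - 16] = 2*y + 2*sqrt(2)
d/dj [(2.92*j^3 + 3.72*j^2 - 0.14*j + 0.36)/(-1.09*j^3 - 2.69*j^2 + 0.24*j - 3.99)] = (-3.8*j^4 + 1.0964*j^3 - 33.259*j^2 - 27.7488*j + 0.4722)/(1.1881*j^6 + 5.8642*j^5 + 6.7129*j^4 + 7.407*j^3 + 21.5238*j^2 - 1.9152*j + 15.9201)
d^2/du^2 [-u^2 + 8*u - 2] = -2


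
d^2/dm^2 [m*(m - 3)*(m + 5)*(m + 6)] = 12*m^2 + 48*m - 6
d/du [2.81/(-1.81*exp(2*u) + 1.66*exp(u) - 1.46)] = (10.1722*exp(u) - 4.6646)*exp(u)/(1.81*exp(2*u) - 1.66*exp(u) + 1.46)^2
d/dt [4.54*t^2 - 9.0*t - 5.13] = 9.08*t - 9.0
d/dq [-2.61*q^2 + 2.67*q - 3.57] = 2.67 - 5.22*q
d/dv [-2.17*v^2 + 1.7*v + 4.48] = 1.7 - 4.34*v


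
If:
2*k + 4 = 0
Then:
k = -2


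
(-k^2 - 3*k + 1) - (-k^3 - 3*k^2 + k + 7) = k^3 + 2*k^2 - 4*k - 6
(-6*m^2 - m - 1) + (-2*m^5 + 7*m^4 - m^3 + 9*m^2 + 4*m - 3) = -2*m^5 + 7*m^4 - m^3 + 3*m^2 + 3*m - 4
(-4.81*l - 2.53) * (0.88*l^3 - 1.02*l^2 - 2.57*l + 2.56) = -4.2328*l^4 + 2.6798*l^3 + 14.9423*l^2 - 5.8115*l - 6.4768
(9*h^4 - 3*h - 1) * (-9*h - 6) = -81*h^5 - 54*h^4 + 27*h^2 + 27*h + 6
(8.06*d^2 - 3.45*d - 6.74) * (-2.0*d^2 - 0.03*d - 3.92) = -16.12*d^4 + 6.6582*d^3 - 18.0117*d^2 + 13.7262*d + 26.4208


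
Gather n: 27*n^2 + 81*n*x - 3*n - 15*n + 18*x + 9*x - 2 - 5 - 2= 27*n^2 + n*(81*x - 18) + 27*x - 9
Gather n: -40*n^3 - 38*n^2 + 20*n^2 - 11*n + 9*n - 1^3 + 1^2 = -40*n^3 - 18*n^2 - 2*n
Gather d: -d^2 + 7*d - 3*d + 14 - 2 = -d^2 + 4*d + 12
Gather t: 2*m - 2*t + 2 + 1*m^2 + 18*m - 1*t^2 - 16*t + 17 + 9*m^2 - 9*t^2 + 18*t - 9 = 10*m^2 + 20*m - 10*t^2 + 10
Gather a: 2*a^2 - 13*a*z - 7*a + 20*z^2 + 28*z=2*a^2 + a*(-13*z - 7) + 20*z^2 + 28*z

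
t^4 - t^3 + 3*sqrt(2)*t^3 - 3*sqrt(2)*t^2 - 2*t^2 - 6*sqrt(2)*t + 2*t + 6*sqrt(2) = (t - 1)*(t - sqrt(2))*(t + sqrt(2))*(t + 3*sqrt(2))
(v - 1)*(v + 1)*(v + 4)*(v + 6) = v^4 + 10*v^3 + 23*v^2 - 10*v - 24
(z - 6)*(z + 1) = z^2 - 5*z - 6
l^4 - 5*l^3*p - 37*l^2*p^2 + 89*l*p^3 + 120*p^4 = (l - 8*p)*(l - 3*p)*(l + p)*(l + 5*p)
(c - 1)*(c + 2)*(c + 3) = c^3 + 4*c^2 + c - 6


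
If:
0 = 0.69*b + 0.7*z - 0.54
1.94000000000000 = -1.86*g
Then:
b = 0.782608695652174 - 1.01449275362319*z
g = -1.04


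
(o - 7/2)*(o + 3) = o^2 - o/2 - 21/2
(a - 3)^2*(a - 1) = a^3 - 7*a^2 + 15*a - 9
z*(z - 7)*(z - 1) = z^3 - 8*z^2 + 7*z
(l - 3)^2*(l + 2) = l^3 - 4*l^2 - 3*l + 18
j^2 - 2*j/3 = j*(j - 2/3)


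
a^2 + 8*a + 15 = (a + 3)*(a + 5)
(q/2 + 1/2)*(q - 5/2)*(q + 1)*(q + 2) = q^4/2 + 3*q^3/4 - 5*q^2/2 - 21*q/4 - 5/2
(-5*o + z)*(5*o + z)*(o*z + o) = -25*o^3*z - 25*o^3 + o*z^3 + o*z^2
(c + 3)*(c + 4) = c^2 + 7*c + 12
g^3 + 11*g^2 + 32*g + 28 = (g + 2)^2*(g + 7)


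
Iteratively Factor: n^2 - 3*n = (n)*(n - 3)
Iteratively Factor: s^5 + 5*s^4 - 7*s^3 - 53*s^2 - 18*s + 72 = (s + 2)*(s^4 + 3*s^3 - 13*s^2 - 27*s + 36) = (s - 3)*(s + 2)*(s^3 + 6*s^2 + 5*s - 12) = (s - 3)*(s - 1)*(s + 2)*(s^2 + 7*s + 12) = (s - 3)*(s - 1)*(s + 2)*(s + 4)*(s + 3)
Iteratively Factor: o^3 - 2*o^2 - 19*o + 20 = (o - 1)*(o^2 - o - 20) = (o - 1)*(o + 4)*(o - 5)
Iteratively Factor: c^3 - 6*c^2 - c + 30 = (c - 3)*(c^2 - 3*c - 10) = (c - 5)*(c - 3)*(c + 2)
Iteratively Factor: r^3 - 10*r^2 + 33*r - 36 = (r - 4)*(r^2 - 6*r + 9) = (r - 4)*(r - 3)*(r - 3)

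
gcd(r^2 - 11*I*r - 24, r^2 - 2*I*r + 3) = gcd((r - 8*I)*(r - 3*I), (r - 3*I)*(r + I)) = r - 3*I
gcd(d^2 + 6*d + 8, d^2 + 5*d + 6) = d + 2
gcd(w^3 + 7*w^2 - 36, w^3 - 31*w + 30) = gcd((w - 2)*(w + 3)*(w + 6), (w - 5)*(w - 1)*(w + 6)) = w + 6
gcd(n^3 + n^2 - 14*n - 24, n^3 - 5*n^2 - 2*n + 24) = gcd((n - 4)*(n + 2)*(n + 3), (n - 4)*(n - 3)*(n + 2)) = n^2 - 2*n - 8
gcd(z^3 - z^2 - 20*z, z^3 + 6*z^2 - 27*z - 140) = z^2 - z - 20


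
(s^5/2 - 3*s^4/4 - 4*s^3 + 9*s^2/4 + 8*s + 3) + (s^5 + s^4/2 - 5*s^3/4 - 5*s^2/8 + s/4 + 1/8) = 3*s^5/2 - s^4/4 - 21*s^3/4 + 13*s^2/8 + 33*s/4 + 25/8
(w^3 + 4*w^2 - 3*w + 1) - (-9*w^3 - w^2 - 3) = 10*w^3 + 5*w^2 - 3*w + 4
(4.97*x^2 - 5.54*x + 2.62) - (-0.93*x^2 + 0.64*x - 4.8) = 5.9*x^2 - 6.18*x + 7.42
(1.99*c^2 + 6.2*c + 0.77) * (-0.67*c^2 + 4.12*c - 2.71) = -1.3333*c^4 + 4.0448*c^3 + 19.6352*c^2 - 13.6296*c - 2.0867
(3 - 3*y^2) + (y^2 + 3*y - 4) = -2*y^2 + 3*y - 1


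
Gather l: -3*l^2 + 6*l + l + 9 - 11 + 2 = -3*l^2 + 7*l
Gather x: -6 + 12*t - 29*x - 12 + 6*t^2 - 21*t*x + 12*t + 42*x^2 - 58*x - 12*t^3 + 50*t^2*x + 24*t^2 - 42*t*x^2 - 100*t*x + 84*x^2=-12*t^3 + 30*t^2 + 24*t + x^2*(126 - 42*t) + x*(50*t^2 - 121*t - 87) - 18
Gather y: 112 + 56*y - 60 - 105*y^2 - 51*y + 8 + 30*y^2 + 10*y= -75*y^2 + 15*y + 60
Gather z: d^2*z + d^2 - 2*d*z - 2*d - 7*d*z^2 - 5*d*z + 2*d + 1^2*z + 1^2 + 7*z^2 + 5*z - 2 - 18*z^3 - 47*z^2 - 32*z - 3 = d^2 - 18*z^3 + z^2*(-7*d - 40) + z*(d^2 - 7*d - 26) - 4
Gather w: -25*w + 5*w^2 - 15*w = 5*w^2 - 40*w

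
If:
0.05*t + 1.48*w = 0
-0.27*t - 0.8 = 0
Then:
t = -2.96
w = 0.10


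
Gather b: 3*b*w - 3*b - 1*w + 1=b*(3*w - 3) - w + 1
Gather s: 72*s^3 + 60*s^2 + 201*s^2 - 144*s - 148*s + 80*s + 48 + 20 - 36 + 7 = 72*s^3 + 261*s^2 - 212*s + 39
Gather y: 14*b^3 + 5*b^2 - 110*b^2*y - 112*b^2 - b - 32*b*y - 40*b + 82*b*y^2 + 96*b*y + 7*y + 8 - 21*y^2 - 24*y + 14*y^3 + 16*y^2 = 14*b^3 - 107*b^2 - 41*b + 14*y^3 + y^2*(82*b - 5) + y*(-110*b^2 + 64*b - 17) + 8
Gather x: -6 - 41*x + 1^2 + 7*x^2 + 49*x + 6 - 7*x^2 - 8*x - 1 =0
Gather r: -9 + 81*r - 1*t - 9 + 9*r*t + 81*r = r*(9*t + 162) - t - 18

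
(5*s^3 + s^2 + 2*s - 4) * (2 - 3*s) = -15*s^4 + 7*s^3 - 4*s^2 + 16*s - 8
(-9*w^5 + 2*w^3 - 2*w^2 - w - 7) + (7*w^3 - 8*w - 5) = -9*w^5 + 9*w^3 - 2*w^2 - 9*w - 12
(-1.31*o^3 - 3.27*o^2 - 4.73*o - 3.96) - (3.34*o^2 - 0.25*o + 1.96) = -1.31*o^3 - 6.61*o^2 - 4.48*o - 5.92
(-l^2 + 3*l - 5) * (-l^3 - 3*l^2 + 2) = l^5 - 4*l^3 + 13*l^2 + 6*l - 10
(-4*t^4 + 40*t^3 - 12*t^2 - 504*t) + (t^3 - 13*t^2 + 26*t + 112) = -4*t^4 + 41*t^3 - 25*t^2 - 478*t + 112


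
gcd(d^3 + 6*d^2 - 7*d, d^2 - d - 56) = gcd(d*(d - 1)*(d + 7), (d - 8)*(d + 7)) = d + 7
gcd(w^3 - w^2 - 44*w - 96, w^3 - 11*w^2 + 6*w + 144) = w^2 - 5*w - 24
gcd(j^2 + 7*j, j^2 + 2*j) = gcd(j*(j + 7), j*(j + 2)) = j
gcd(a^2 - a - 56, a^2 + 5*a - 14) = a + 7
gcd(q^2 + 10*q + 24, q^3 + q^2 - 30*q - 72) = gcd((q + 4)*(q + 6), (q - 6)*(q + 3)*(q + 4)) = q + 4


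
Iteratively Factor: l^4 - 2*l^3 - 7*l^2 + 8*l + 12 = (l - 3)*(l^3 + l^2 - 4*l - 4) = (l - 3)*(l + 1)*(l^2 - 4) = (l - 3)*(l + 1)*(l + 2)*(l - 2)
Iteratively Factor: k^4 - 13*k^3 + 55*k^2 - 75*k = (k - 3)*(k^3 - 10*k^2 + 25*k) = k*(k - 3)*(k^2 - 10*k + 25) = k*(k - 5)*(k - 3)*(k - 5)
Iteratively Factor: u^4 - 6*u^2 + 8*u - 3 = (u - 1)*(u^3 + u^2 - 5*u + 3) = (u - 1)^2*(u^2 + 2*u - 3) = (u - 1)^2*(u + 3)*(u - 1)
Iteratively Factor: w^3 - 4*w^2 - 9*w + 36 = (w + 3)*(w^2 - 7*w + 12) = (w - 3)*(w + 3)*(w - 4)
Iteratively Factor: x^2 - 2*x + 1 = (x - 1)*(x - 1)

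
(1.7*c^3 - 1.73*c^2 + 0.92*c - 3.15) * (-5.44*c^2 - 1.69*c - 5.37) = -9.248*c^5 + 6.5382*c^4 - 11.2101*c^3 + 24.8713*c^2 + 0.3831*c + 16.9155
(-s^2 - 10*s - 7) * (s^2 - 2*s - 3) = -s^4 - 8*s^3 + 16*s^2 + 44*s + 21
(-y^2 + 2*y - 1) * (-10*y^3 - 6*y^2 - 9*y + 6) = 10*y^5 - 14*y^4 + 7*y^3 - 18*y^2 + 21*y - 6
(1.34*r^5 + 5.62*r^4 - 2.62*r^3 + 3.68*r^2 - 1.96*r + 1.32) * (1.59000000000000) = 2.1306*r^5 + 8.9358*r^4 - 4.1658*r^3 + 5.8512*r^2 - 3.1164*r + 2.0988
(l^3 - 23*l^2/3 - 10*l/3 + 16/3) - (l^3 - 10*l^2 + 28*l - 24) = 7*l^2/3 - 94*l/3 + 88/3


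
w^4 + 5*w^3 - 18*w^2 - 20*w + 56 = (w - 2)^2*(w + 2)*(w + 7)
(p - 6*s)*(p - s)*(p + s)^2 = p^4 - 5*p^3*s - 7*p^2*s^2 + 5*p*s^3 + 6*s^4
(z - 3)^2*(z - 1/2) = z^3 - 13*z^2/2 + 12*z - 9/2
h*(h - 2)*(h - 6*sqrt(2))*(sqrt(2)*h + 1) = sqrt(2)*h^4 - 11*h^3 - 2*sqrt(2)*h^3 - 6*sqrt(2)*h^2 + 22*h^2 + 12*sqrt(2)*h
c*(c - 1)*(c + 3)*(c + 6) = c^4 + 8*c^3 + 9*c^2 - 18*c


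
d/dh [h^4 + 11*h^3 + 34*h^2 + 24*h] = 4*h^3 + 33*h^2 + 68*h + 24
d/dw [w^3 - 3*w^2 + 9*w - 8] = 3*w^2 - 6*w + 9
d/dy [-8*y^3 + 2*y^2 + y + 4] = -24*y^2 + 4*y + 1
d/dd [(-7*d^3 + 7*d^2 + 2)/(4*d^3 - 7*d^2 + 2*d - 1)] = (21*d^4 - 28*d^3 + 11*d^2 + 14*d - 4)/(16*d^6 - 56*d^5 + 65*d^4 - 36*d^3 + 18*d^2 - 4*d + 1)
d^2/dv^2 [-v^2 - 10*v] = -2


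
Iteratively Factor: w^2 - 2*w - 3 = (w - 3)*(w + 1)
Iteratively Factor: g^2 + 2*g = (g)*(g + 2)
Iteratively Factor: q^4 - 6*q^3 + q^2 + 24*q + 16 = (q + 1)*(q^3 - 7*q^2 + 8*q + 16) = (q - 4)*(q + 1)*(q^2 - 3*q - 4) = (q - 4)^2*(q + 1)*(q + 1)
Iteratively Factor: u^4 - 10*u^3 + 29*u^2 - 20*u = (u)*(u^3 - 10*u^2 + 29*u - 20) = u*(u - 4)*(u^2 - 6*u + 5) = u*(u - 5)*(u - 4)*(u - 1)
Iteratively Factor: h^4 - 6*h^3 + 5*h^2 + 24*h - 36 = (h - 3)*(h^3 - 3*h^2 - 4*h + 12) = (h - 3)*(h - 2)*(h^2 - h - 6) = (h - 3)^2*(h - 2)*(h + 2)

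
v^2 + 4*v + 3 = (v + 1)*(v + 3)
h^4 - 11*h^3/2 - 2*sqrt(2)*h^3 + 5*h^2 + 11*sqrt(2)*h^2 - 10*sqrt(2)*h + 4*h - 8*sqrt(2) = (h - 4)*(h - 2)*(h + 1/2)*(h - 2*sqrt(2))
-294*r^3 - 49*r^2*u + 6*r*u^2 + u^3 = (-7*r + u)*(6*r + u)*(7*r + u)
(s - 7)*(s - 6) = s^2 - 13*s + 42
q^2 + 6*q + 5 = (q + 1)*(q + 5)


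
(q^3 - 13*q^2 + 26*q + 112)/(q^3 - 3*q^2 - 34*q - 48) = (q - 7)/(q + 3)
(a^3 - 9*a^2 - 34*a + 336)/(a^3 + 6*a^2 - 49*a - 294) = (a - 8)/(a + 7)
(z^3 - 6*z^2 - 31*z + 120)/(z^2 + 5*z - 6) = (z^3 - 6*z^2 - 31*z + 120)/(z^2 + 5*z - 6)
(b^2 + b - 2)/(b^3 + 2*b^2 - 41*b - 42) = (b^2 + b - 2)/(b^3 + 2*b^2 - 41*b - 42)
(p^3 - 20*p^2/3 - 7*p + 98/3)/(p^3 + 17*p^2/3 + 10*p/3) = (3*p^3 - 20*p^2 - 21*p + 98)/(p*(3*p^2 + 17*p + 10))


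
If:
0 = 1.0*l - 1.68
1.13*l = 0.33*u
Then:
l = 1.68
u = 5.75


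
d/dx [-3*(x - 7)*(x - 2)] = 27 - 6*x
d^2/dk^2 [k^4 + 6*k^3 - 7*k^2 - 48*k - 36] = 12*k^2 + 36*k - 14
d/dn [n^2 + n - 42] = 2*n + 1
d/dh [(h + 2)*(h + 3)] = 2*h + 5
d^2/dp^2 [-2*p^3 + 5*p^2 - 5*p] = 10 - 12*p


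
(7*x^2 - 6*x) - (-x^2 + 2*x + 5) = 8*x^2 - 8*x - 5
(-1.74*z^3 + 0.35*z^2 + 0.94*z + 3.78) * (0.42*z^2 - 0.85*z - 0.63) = -0.7308*z^5 + 1.626*z^4 + 1.1935*z^3 + 0.5681*z^2 - 3.8052*z - 2.3814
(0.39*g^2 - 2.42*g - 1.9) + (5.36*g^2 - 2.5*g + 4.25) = 5.75*g^2 - 4.92*g + 2.35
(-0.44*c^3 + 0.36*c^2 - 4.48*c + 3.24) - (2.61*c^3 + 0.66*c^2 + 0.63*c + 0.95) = -3.05*c^3 - 0.3*c^2 - 5.11*c + 2.29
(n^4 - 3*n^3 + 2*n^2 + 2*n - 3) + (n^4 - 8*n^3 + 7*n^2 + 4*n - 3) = 2*n^4 - 11*n^3 + 9*n^2 + 6*n - 6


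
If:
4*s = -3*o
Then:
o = -4*s/3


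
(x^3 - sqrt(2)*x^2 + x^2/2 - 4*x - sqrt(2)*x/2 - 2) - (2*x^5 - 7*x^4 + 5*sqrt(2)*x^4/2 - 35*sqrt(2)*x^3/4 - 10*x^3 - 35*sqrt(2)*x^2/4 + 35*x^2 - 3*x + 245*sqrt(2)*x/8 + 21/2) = -2*x^5 - 5*sqrt(2)*x^4/2 + 7*x^4 + 11*x^3 + 35*sqrt(2)*x^3/4 - 69*x^2/2 + 31*sqrt(2)*x^2/4 - 249*sqrt(2)*x/8 - x - 25/2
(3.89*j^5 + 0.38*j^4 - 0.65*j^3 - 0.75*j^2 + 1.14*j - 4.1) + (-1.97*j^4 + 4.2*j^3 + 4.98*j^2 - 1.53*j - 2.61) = 3.89*j^5 - 1.59*j^4 + 3.55*j^3 + 4.23*j^2 - 0.39*j - 6.71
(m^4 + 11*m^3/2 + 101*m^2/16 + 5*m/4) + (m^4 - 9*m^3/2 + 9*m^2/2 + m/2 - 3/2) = 2*m^4 + m^3 + 173*m^2/16 + 7*m/4 - 3/2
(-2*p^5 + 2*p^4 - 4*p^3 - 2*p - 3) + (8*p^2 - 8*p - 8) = -2*p^5 + 2*p^4 - 4*p^3 + 8*p^2 - 10*p - 11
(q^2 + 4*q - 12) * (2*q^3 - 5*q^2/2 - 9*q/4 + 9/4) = 2*q^5 + 11*q^4/2 - 145*q^3/4 + 93*q^2/4 + 36*q - 27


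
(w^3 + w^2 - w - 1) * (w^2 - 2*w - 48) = w^5 - w^4 - 51*w^3 - 47*w^2 + 50*w + 48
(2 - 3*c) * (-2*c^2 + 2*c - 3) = 6*c^3 - 10*c^2 + 13*c - 6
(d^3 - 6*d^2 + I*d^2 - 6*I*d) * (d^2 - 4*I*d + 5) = d^5 - 6*d^4 - 3*I*d^4 + 9*d^3 + 18*I*d^3 - 54*d^2 + 5*I*d^2 - 30*I*d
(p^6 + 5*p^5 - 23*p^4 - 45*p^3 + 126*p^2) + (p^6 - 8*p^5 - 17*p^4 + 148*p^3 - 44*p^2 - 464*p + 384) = 2*p^6 - 3*p^5 - 40*p^4 + 103*p^3 + 82*p^2 - 464*p + 384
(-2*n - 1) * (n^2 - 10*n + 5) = -2*n^3 + 19*n^2 - 5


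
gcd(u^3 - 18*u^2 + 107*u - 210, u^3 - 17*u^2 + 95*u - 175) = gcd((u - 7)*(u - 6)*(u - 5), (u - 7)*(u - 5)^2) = u^2 - 12*u + 35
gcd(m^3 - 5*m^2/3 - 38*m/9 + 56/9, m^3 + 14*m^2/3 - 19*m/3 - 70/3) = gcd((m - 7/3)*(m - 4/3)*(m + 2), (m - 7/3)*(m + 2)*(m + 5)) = m^2 - m/3 - 14/3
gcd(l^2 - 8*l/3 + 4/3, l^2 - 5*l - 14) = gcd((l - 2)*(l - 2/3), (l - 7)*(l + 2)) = 1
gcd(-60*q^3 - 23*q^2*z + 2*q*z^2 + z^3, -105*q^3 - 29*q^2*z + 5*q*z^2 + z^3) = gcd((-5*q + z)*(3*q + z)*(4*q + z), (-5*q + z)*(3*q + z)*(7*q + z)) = -15*q^2 - 2*q*z + z^2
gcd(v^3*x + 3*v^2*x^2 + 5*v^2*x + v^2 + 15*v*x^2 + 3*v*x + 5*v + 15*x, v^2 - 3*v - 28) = 1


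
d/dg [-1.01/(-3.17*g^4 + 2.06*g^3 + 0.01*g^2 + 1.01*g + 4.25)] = (-12.8068*g^3 + 6.2418*g^2 + 0.0202*g + 1.0201)/(-3.17*g^4 + 2.06*g^3 + 0.01*g^2 + 1.01*g + 4.25)^2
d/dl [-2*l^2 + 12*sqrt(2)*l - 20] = -4*l + 12*sqrt(2)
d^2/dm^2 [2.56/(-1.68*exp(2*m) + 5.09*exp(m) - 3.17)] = (-2.56*(3.36*exp(m) - 5.09)*(6.72*exp(m) - 10.18)*exp(m) + (17.2032*exp(m) - 13.0304)*(1.68*exp(2*m) - 5.09*exp(m) + 3.17))*exp(m)/(1.68*exp(2*m) - 5.09*exp(m) + 3.17)^3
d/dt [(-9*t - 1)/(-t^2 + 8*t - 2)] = (-9*t^2 - 2*t + 26)/(t^4 - 16*t^3 + 68*t^2 - 32*t + 4)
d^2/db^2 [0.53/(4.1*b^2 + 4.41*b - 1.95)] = (-17.8186*b^2 - 19.16586*b + 0.53*(8.2*b + 4.41)*(16.4*b + 8.82) + 8.4747)/(4.1*b^2 + 4.41*b - 1.95)^3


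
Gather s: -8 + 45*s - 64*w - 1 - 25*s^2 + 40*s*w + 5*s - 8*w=-25*s^2 + s*(40*w + 50) - 72*w - 9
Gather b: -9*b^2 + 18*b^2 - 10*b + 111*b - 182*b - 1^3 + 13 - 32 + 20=9*b^2 - 81*b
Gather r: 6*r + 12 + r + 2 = 7*r + 14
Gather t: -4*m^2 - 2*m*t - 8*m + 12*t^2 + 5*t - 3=-4*m^2 - 8*m + 12*t^2 + t*(5 - 2*m) - 3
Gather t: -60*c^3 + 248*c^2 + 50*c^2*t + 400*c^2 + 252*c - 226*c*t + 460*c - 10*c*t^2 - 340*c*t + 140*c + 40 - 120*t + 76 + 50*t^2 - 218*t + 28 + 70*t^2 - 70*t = -60*c^3 + 648*c^2 + 852*c + t^2*(120 - 10*c) + t*(50*c^2 - 566*c - 408) + 144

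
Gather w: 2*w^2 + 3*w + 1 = 2*w^2 + 3*w + 1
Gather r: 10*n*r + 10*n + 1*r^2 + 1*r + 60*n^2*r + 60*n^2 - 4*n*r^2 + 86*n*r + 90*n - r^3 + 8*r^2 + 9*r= 60*n^2 + 100*n - r^3 + r^2*(9 - 4*n) + r*(60*n^2 + 96*n + 10)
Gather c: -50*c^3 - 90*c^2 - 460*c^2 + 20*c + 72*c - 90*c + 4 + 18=-50*c^3 - 550*c^2 + 2*c + 22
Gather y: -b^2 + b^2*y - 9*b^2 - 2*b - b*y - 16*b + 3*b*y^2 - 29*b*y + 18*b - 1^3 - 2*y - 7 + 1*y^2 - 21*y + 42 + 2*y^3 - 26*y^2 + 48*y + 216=-10*b^2 + 2*y^3 + y^2*(3*b - 25) + y*(b^2 - 30*b + 25) + 250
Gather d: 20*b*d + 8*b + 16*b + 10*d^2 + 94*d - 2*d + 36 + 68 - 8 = 24*b + 10*d^2 + d*(20*b + 92) + 96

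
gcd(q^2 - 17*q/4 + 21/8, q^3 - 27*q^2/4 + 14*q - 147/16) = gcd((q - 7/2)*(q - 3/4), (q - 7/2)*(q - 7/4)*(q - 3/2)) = q - 7/2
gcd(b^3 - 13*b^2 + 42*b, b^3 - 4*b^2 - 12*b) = b^2 - 6*b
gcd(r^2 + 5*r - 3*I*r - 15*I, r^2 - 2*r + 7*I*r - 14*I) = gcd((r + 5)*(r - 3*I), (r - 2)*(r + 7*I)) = 1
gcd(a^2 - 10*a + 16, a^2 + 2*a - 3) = 1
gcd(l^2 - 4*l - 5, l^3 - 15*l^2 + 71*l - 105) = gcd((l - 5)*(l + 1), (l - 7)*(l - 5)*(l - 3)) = l - 5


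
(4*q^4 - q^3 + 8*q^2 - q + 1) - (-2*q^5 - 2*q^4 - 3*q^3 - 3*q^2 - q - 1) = 2*q^5 + 6*q^4 + 2*q^3 + 11*q^2 + 2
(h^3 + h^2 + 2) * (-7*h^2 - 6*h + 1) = -7*h^5 - 13*h^4 - 5*h^3 - 13*h^2 - 12*h + 2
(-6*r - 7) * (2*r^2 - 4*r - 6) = -12*r^3 + 10*r^2 + 64*r + 42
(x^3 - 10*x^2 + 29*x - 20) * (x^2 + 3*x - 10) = x^5 - 7*x^4 - 11*x^3 + 167*x^2 - 350*x + 200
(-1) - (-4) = 3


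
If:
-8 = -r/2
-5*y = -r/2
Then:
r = 16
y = 8/5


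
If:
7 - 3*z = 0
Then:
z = 7/3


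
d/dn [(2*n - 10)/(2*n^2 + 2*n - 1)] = 2*(-2*n^2 + 20*n + 9)/(4*n^4 + 8*n^3 - 4*n + 1)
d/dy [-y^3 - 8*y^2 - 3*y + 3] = -3*y^2 - 16*y - 3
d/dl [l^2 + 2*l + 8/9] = 2*l + 2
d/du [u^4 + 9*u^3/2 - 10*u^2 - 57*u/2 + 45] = 4*u^3 + 27*u^2/2 - 20*u - 57/2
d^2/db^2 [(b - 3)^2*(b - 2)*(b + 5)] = 12*b^2 - 18*b - 38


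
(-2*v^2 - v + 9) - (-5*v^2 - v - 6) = 3*v^2 + 15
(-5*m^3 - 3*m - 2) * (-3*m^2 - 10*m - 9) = 15*m^5 + 50*m^4 + 54*m^3 + 36*m^2 + 47*m + 18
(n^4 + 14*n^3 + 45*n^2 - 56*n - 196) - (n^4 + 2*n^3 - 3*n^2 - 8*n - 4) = 12*n^3 + 48*n^2 - 48*n - 192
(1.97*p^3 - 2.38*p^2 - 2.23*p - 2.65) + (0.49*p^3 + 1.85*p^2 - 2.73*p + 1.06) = 2.46*p^3 - 0.53*p^2 - 4.96*p - 1.59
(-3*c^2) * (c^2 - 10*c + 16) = -3*c^4 + 30*c^3 - 48*c^2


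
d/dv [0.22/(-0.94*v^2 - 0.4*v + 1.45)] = (0.4136*v + 0.088)/(0.94*v^2 + 0.4*v - 1.45)^2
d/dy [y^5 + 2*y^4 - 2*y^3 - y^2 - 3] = y*(5*y^3 + 8*y^2 - 6*y - 2)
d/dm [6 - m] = -1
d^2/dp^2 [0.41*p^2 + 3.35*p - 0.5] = 0.820000000000000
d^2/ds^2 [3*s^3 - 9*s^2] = 18*s - 18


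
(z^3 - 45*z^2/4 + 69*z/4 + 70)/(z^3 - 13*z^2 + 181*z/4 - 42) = (4*z^2 - 13*z - 35)/(4*z^2 - 20*z + 21)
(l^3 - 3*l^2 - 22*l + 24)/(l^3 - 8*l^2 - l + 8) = (l^2 - 2*l - 24)/(l^2 - 7*l - 8)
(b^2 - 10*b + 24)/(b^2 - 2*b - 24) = (b - 4)/(b + 4)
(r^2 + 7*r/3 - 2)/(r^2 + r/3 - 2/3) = (r + 3)/(r + 1)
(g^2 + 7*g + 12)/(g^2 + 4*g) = (g + 3)/g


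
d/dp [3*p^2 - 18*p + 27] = 6*p - 18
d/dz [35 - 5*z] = -5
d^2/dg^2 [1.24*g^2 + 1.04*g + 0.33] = 2.48000000000000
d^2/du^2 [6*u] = 0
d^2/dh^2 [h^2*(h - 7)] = 6*h - 14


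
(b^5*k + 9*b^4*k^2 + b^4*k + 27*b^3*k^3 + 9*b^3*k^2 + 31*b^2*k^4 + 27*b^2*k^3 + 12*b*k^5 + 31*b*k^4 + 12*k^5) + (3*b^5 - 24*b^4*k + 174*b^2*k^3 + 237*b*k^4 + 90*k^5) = b^5*k + 3*b^5 + 9*b^4*k^2 - 23*b^4*k + 27*b^3*k^3 + 9*b^3*k^2 + 31*b^2*k^4 + 201*b^2*k^3 + 12*b*k^5 + 268*b*k^4 + 102*k^5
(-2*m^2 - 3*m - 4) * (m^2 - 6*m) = -2*m^4 + 9*m^3 + 14*m^2 + 24*m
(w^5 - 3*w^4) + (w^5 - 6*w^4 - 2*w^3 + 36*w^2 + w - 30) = 2*w^5 - 9*w^4 - 2*w^3 + 36*w^2 + w - 30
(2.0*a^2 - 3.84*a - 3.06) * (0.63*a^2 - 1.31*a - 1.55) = 1.26*a^4 - 5.0392*a^3 + 0.00260000000000016*a^2 + 9.9606*a + 4.743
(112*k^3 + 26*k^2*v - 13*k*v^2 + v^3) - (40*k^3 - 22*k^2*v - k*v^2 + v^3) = 72*k^3 + 48*k^2*v - 12*k*v^2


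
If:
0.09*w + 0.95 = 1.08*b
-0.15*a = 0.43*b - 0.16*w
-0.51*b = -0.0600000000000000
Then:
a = -10.09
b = 0.12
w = -9.14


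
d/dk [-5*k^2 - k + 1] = -10*k - 1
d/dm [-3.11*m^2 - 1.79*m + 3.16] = -6.22*m - 1.79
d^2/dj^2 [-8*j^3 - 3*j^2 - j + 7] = -48*j - 6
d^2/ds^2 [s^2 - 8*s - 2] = 2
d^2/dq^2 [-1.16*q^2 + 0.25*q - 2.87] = -2.32000000000000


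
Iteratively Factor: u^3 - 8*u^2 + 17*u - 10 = (u - 1)*(u^2 - 7*u + 10) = (u - 5)*(u - 1)*(u - 2)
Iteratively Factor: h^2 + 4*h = (h)*(h + 4)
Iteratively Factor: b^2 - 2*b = (b - 2)*(b)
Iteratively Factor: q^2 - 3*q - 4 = (q + 1)*(q - 4)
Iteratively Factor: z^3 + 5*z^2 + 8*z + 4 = (z + 2)*(z^2 + 3*z + 2) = (z + 2)^2*(z + 1)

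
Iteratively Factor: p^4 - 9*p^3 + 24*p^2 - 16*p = (p)*(p^3 - 9*p^2 + 24*p - 16) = p*(p - 1)*(p^2 - 8*p + 16) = p*(p - 4)*(p - 1)*(p - 4)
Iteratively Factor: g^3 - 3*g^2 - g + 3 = (g - 3)*(g^2 - 1) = (g - 3)*(g - 1)*(g + 1)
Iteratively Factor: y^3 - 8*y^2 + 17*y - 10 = (y - 5)*(y^2 - 3*y + 2) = (y - 5)*(y - 2)*(y - 1)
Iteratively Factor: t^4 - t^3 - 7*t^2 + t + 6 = (t - 1)*(t^3 - 7*t - 6) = (t - 3)*(t - 1)*(t^2 + 3*t + 2) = (t - 3)*(t - 1)*(t + 2)*(t + 1)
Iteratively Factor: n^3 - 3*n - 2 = (n + 1)*(n^2 - n - 2) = (n + 1)^2*(n - 2)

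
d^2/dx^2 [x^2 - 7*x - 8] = 2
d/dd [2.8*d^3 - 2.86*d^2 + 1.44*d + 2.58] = 8.4*d^2 - 5.72*d + 1.44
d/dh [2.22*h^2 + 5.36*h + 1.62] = 4.44*h + 5.36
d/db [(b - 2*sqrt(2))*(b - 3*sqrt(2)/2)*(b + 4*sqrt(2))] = 3*b^2 + sqrt(2)*b - 22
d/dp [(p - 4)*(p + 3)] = 2*p - 1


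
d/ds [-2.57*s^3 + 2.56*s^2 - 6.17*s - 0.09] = -7.71*s^2 + 5.12*s - 6.17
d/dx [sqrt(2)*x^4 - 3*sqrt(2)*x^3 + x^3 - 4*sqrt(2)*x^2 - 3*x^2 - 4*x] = 4*sqrt(2)*x^3 - 9*sqrt(2)*x^2 + 3*x^2 - 8*sqrt(2)*x - 6*x - 4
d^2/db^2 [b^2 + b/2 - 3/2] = 2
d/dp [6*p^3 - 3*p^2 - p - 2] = 18*p^2 - 6*p - 1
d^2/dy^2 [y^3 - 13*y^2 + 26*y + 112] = 6*y - 26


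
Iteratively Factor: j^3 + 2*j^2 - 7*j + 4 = (j + 4)*(j^2 - 2*j + 1) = (j - 1)*(j + 4)*(j - 1)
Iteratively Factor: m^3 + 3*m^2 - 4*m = (m + 4)*(m^2 - m) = m*(m + 4)*(m - 1)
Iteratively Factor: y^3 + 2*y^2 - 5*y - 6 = (y + 3)*(y^2 - y - 2) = (y + 1)*(y + 3)*(y - 2)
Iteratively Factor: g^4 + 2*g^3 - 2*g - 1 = (g + 1)*(g^3 + g^2 - g - 1) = (g + 1)^2*(g^2 - 1) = (g + 1)^3*(g - 1)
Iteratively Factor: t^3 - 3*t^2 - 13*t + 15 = (t + 3)*(t^2 - 6*t + 5) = (t - 5)*(t + 3)*(t - 1)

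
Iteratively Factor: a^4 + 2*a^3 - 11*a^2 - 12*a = (a + 1)*(a^3 + a^2 - 12*a) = (a + 1)*(a + 4)*(a^2 - 3*a) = (a - 3)*(a + 1)*(a + 4)*(a)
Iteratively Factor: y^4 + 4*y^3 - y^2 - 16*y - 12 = (y + 3)*(y^3 + y^2 - 4*y - 4) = (y + 1)*(y + 3)*(y^2 - 4) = (y - 2)*(y + 1)*(y + 3)*(y + 2)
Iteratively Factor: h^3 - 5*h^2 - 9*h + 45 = (h - 3)*(h^2 - 2*h - 15) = (h - 3)*(h + 3)*(h - 5)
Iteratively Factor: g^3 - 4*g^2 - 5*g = (g + 1)*(g^2 - 5*g) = g*(g + 1)*(g - 5)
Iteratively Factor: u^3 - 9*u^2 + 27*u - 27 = (u - 3)*(u^2 - 6*u + 9) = (u - 3)^2*(u - 3)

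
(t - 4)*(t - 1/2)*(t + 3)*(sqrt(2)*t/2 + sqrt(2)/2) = sqrt(2)*t^4/2 - sqrt(2)*t^3/4 - 13*sqrt(2)*t^2/2 - 11*sqrt(2)*t/4 + 3*sqrt(2)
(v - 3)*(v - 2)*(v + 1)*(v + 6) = v^4 + 2*v^3 - 23*v^2 + 12*v + 36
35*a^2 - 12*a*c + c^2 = (-7*a + c)*(-5*a + c)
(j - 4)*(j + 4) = j^2 - 16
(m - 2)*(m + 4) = m^2 + 2*m - 8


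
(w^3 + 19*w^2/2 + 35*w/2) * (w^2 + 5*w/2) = w^5 + 12*w^4 + 165*w^3/4 + 175*w^2/4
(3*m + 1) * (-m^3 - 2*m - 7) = -3*m^4 - m^3 - 6*m^2 - 23*m - 7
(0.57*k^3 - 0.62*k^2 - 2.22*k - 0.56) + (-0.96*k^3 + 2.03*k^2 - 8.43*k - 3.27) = -0.39*k^3 + 1.41*k^2 - 10.65*k - 3.83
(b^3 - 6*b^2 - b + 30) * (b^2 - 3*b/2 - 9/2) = b^5 - 15*b^4/2 + 7*b^3/2 + 117*b^2/2 - 81*b/2 - 135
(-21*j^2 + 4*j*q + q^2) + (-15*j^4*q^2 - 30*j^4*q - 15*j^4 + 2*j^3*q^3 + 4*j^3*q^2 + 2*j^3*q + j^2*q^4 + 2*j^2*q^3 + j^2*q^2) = -15*j^4*q^2 - 30*j^4*q - 15*j^4 + 2*j^3*q^3 + 4*j^3*q^2 + 2*j^3*q + j^2*q^4 + 2*j^2*q^3 + j^2*q^2 - 21*j^2 + 4*j*q + q^2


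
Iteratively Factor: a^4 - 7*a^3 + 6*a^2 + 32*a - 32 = (a - 1)*(a^3 - 6*a^2 + 32) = (a - 4)*(a - 1)*(a^2 - 2*a - 8) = (a - 4)^2*(a - 1)*(a + 2)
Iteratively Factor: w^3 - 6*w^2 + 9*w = (w - 3)*(w^2 - 3*w) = (w - 3)^2*(w)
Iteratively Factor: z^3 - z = (z - 1)*(z^2 + z) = z*(z - 1)*(z + 1)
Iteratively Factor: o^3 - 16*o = (o - 4)*(o^2 + 4*o) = o*(o - 4)*(o + 4)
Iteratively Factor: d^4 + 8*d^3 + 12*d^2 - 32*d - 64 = (d + 4)*(d^3 + 4*d^2 - 4*d - 16) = (d + 4)^2*(d^2 - 4) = (d + 2)*(d + 4)^2*(d - 2)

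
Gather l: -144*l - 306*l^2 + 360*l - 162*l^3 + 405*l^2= -162*l^3 + 99*l^2 + 216*l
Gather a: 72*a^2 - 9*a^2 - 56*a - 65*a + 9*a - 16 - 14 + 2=63*a^2 - 112*a - 28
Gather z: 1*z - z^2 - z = -z^2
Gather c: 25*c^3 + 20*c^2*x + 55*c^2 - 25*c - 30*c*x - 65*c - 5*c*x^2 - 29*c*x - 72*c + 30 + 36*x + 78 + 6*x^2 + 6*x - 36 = 25*c^3 + c^2*(20*x + 55) + c*(-5*x^2 - 59*x - 162) + 6*x^2 + 42*x + 72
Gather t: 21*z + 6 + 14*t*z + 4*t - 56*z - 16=t*(14*z + 4) - 35*z - 10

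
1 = 1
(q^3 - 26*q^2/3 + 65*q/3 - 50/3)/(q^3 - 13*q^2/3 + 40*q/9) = 3*(q^2 - 7*q + 10)/(q*(3*q - 8))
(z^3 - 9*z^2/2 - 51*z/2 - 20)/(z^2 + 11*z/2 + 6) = (2*z^3 - 9*z^2 - 51*z - 40)/(2*z^2 + 11*z + 12)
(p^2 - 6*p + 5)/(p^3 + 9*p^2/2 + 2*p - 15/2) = 2*(p - 5)/(2*p^2 + 11*p + 15)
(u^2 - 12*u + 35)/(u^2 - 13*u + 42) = (u - 5)/(u - 6)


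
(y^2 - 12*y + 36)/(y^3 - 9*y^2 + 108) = 1/(y + 3)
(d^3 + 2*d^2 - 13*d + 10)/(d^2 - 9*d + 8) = (d^2 + 3*d - 10)/(d - 8)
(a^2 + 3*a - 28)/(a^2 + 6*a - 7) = (a - 4)/(a - 1)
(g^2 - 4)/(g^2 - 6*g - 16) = (g - 2)/(g - 8)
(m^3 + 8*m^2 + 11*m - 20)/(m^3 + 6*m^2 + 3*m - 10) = (m + 4)/(m + 2)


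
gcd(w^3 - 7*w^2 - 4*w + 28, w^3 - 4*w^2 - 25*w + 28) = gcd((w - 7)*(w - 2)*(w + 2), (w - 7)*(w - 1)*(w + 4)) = w - 7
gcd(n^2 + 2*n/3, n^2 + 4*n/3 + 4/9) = n + 2/3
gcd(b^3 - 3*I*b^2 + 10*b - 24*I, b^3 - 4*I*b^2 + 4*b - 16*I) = b^2 - 6*I*b - 8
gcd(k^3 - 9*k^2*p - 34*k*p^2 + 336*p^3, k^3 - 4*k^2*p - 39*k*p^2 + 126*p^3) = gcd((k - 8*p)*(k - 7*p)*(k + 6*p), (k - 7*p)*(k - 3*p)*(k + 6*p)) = -k^2 + k*p + 42*p^2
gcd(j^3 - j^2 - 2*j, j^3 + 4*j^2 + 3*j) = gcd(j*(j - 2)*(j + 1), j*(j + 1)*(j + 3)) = j^2 + j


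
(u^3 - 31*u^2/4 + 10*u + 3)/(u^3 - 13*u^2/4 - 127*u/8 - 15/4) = 2*(u - 2)/(2*u + 5)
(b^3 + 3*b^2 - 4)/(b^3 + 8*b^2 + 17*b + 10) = (b^2 + b - 2)/(b^2 + 6*b + 5)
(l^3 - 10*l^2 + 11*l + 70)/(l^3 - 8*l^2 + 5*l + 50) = (l - 7)/(l - 5)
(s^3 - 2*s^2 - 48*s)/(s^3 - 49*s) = (s^2 - 2*s - 48)/(s^2 - 49)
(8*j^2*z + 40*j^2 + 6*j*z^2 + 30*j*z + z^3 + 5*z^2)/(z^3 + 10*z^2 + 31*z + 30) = (8*j^2 + 6*j*z + z^2)/(z^2 + 5*z + 6)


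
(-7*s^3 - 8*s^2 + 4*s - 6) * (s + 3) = -7*s^4 - 29*s^3 - 20*s^2 + 6*s - 18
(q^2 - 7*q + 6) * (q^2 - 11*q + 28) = q^4 - 18*q^3 + 111*q^2 - 262*q + 168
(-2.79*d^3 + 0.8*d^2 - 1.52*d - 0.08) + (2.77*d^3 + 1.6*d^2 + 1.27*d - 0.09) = -0.02*d^3 + 2.4*d^2 - 0.25*d - 0.17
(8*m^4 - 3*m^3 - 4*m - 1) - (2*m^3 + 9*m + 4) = 8*m^4 - 5*m^3 - 13*m - 5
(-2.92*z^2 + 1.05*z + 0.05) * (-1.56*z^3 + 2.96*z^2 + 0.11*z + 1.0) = 4.5552*z^5 - 10.2812*z^4 + 2.7088*z^3 - 2.6565*z^2 + 1.0555*z + 0.05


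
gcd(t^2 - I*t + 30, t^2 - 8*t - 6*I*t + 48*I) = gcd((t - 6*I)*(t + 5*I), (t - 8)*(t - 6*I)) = t - 6*I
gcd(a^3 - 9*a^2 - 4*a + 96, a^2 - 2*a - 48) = a - 8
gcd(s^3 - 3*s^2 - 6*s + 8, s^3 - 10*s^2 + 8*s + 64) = s^2 - 2*s - 8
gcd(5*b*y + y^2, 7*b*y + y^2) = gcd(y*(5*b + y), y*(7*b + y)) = y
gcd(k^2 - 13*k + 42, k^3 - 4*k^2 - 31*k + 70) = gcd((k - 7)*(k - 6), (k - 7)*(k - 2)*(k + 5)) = k - 7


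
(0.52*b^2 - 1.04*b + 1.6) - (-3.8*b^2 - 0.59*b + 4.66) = 4.32*b^2 - 0.45*b - 3.06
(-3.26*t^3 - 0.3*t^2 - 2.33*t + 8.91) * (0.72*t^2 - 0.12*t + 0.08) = -2.3472*t^5 + 0.1752*t^4 - 1.9024*t^3 + 6.6708*t^2 - 1.2556*t + 0.7128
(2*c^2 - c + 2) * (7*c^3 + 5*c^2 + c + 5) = 14*c^5 + 3*c^4 + 11*c^3 + 19*c^2 - 3*c + 10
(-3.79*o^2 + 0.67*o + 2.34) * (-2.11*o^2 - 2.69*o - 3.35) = 7.9969*o^4 + 8.7814*o^3 + 5.9568*o^2 - 8.5391*o - 7.839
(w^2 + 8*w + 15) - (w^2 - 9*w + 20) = 17*w - 5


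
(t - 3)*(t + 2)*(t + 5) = t^3 + 4*t^2 - 11*t - 30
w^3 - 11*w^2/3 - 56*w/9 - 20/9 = (w - 5)*(w + 2/3)^2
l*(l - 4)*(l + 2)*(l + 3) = l^4 + l^3 - 14*l^2 - 24*l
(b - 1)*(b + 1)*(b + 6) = b^3 + 6*b^2 - b - 6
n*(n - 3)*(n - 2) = n^3 - 5*n^2 + 6*n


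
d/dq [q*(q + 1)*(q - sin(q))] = -q*(q + 1)*(cos(q) - 1) + q*(q - sin(q)) + (q + 1)*(q - sin(q))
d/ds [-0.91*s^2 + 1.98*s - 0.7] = 1.98 - 1.82*s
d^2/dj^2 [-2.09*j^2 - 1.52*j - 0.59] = -4.18000000000000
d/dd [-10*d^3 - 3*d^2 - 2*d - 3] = -30*d^2 - 6*d - 2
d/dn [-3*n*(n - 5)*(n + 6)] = -9*n^2 - 6*n + 90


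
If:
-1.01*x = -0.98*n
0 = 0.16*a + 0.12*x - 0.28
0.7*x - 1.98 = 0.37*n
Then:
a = -2.91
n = 6.40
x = 6.21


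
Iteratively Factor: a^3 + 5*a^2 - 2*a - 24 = (a - 2)*(a^2 + 7*a + 12) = (a - 2)*(a + 4)*(a + 3)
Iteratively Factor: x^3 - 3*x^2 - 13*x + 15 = (x + 3)*(x^2 - 6*x + 5) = (x - 5)*(x + 3)*(x - 1)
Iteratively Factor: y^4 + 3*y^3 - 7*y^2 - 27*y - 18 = (y - 3)*(y^3 + 6*y^2 + 11*y + 6) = (y - 3)*(y + 1)*(y^2 + 5*y + 6) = (y - 3)*(y + 1)*(y + 2)*(y + 3)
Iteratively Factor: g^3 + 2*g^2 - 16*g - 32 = (g + 4)*(g^2 - 2*g - 8) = (g + 2)*(g + 4)*(g - 4)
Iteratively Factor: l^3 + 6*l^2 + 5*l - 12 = (l + 3)*(l^2 + 3*l - 4) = (l + 3)*(l + 4)*(l - 1)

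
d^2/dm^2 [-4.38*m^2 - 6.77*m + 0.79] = -8.76000000000000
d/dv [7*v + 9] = 7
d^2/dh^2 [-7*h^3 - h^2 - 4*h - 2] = -42*h - 2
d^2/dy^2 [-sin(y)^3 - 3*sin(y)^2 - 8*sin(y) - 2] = 9*sin(y)^3 + 12*sin(y)^2 + 2*sin(y) - 6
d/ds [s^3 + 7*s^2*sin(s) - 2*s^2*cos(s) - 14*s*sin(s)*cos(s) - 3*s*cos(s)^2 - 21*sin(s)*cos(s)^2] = 2*s^2*sin(s) + 7*s^2*cos(s) + 3*s^2 + 14*s*sin(s) + 3*s*sin(2*s) - 4*s*cos(s) - 14*s*cos(2*s) - 7*sin(2*s) - 21*cos(s)/4 - 3*cos(2*s)/2 - 63*cos(3*s)/4 - 3/2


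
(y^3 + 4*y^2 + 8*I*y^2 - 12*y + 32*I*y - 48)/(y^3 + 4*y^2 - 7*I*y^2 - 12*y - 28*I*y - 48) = (y^2 + 8*I*y - 12)/(y^2 - 7*I*y - 12)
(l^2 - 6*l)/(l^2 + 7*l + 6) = l*(l - 6)/(l^2 + 7*l + 6)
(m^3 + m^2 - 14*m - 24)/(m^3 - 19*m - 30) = (m - 4)/(m - 5)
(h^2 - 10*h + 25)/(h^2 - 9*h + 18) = (h^2 - 10*h + 25)/(h^2 - 9*h + 18)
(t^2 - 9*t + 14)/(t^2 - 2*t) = (t - 7)/t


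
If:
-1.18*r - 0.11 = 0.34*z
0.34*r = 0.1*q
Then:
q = -0.979661016949153*z - 0.316949152542373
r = -0.288135593220339*z - 0.0932203389830508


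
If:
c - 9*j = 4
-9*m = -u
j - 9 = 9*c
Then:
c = -17/16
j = -9/16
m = u/9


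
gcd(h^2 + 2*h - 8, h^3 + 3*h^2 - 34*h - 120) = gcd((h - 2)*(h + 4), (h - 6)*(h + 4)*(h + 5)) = h + 4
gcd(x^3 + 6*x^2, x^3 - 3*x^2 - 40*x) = x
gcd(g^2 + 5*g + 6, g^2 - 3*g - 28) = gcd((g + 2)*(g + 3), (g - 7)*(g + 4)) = 1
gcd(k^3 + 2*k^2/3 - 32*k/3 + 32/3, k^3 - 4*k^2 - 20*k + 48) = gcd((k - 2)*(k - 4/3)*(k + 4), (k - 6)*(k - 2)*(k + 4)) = k^2 + 2*k - 8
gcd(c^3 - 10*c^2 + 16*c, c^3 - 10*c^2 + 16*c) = c^3 - 10*c^2 + 16*c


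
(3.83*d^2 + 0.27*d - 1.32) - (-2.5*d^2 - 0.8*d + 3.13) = 6.33*d^2 + 1.07*d - 4.45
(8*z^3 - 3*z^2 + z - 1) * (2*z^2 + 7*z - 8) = 16*z^5 + 50*z^4 - 83*z^3 + 29*z^2 - 15*z + 8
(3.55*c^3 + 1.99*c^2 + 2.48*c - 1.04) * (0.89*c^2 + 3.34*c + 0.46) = 3.1595*c^5 + 13.6281*c^4 + 10.4868*c^3 + 8.273*c^2 - 2.3328*c - 0.4784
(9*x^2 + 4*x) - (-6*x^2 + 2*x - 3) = 15*x^2 + 2*x + 3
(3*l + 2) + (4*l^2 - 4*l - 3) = 4*l^2 - l - 1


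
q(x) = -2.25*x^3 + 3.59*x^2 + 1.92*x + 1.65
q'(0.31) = 3.50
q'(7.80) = -352.75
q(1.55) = 4.87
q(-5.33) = 434.10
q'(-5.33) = -228.11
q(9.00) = -1330.53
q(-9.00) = 1915.41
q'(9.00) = -480.21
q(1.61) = 4.66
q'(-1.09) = -13.93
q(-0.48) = 1.80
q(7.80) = -832.70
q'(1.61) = -4.02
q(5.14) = -199.18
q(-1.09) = 6.74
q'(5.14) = -139.51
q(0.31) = 2.52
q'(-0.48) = -3.08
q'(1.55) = -3.17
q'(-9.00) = -609.45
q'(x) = -6.75*x^2 + 7.18*x + 1.92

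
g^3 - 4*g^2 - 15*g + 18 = (g - 6)*(g - 1)*(g + 3)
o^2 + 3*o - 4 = (o - 1)*(o + 4)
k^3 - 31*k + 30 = (k - 5)*(k - 1)*(k + 6)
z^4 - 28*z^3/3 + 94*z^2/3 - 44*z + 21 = (z - 3)^2*(z - 7/3)*(z - 1)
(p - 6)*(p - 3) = p^2 - 9*p + 18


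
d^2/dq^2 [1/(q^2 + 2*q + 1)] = 6/(q^4 + 4*q^3 + 6*q^2 + 4*q + 1)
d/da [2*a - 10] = 2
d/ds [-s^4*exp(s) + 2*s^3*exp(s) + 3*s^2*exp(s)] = s*(-s^3 - 2*s^2 + 9*s + 6)*exp(s)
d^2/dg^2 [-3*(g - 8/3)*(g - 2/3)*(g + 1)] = 14 - 18*g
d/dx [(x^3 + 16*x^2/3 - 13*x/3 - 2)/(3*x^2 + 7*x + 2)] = (x^2 + 4*x + 16)/(3*(x^2 + 4*x + 4))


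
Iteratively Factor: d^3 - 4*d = (d - 2)*(d^2 + 2*d) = (d - 2)*(d + 2)*(d)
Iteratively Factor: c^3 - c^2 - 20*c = (c + 4)*(c^2 - 5*c) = (c - 5)*(c + 4)*(c)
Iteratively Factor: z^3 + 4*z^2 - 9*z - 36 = (z + 3)*(z^2 + z - 12) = (z + 3)*(z + 4)*(z - 3)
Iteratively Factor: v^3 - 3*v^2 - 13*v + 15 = (v + 3)*(v^2 - 6*v + 5) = (v - 5)*(v + 3)*(v - 1)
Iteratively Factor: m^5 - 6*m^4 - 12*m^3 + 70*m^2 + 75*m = (m - 5)*(m^4 - m^3 - 17*m^2 - 15*m) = (m - 5)*(m + 1)*(m^3 - 2*m^2 - 15*m) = m*(m - 5)*(m + 1)*(m^2 - 2*m - 15) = m*(m - 5)^2*(m + 1)*(m + 3)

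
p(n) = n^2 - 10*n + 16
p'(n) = 2*n - 10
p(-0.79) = 24.52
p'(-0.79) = -11.58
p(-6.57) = 124.86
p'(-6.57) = -23.14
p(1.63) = 2.36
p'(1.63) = -6.74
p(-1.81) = 37.38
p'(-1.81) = -13.62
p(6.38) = -7.10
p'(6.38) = 2.76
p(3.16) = -5.61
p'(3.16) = -3.68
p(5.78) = -8.39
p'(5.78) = 1.56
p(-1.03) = 27.36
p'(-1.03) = -12.06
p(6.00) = -8.00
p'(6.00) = 2.00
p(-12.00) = 280.00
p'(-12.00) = -34.00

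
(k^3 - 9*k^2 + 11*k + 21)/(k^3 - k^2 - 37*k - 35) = (k - 3)/(k + 5)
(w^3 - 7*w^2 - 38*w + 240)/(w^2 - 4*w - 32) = (w^2 + w - 30)/(w + 4)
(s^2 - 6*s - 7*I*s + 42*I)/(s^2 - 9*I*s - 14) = (s - 6)/(s - 2*I)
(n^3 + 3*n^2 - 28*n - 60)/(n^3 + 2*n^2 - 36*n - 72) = (n - 5)/(n - 6)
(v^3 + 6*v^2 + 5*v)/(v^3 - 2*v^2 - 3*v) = (v + 5)/(v - 3)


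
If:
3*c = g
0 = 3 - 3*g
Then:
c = 1/3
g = 1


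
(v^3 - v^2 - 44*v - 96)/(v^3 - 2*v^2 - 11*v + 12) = (v^2 - 4*v - 32)/(v^2 - 5*v + 4)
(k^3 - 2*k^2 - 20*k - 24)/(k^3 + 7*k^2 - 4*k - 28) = (k^2 - 4*k - 12)/(k^2 + 5*k - 14)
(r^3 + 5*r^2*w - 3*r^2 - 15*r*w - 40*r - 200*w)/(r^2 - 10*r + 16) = (r^2 + 5*r*w + 5*r + 25*w)/(r - 2)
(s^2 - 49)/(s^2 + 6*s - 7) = (s - 7)/(s - 1)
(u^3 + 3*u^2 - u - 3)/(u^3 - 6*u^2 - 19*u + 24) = (u + 1)/(u - 8)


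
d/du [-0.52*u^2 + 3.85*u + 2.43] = 3.85 - 1.04*u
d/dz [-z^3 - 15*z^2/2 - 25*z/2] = -3*z^2 - 15*z - 25/2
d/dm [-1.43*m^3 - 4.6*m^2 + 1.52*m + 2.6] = -4.29*m^2 - 9.2*m + 1.52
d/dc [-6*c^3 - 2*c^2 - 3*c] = -18*c^2 - 4*c - 3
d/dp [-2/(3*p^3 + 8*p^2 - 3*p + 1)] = 2*(9*p^2 + 16*p - 3)/(3*p^3 + 8*p^2 - 3*p + 1)^2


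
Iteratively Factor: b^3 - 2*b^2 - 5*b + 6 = (b + 2)*(b^2 - 4*b + 3) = (b - 1)*(b + 2)*(b - 3)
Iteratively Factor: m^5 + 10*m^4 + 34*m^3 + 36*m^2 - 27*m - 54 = (m + 2)*(m^4 + 8*m^3 + 18*m^2 - 27) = (m + 2)*(m + 3)*(m^3 + 5*m^2 + 3*m - 9) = (m + 2)*(m + 3)^2*(m^2 + 2*m - 3) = (m + 2)*(m + 3)^3*(m - 1)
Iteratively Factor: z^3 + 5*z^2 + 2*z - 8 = (z + 2)*(z^2 + 3*z - 4) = (z + 2)*(z + 4)*(z - 1)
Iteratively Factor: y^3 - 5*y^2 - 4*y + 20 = (y + 2)*(y^2 - 7*y + 10) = (y - 5)*(y + 2)*(y - 2)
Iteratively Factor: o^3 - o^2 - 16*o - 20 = (o - 5)*(o^2 + 4*o + 4) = (o - 5)*(o + 2)*(o + 2)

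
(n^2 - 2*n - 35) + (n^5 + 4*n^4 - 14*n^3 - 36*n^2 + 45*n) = n^5 + 4*n^4 - 14*n^3 - 35*n^2 + 43*n - 35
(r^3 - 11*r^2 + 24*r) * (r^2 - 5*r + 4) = r^5 - 16*r^4 + 83*r^3 - 164*r^2 + 96*r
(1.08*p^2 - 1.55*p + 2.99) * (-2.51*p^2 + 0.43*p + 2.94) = -2.7108*p^4 + 4.3549*p^3 - 4.9962*p^2 - 3.2713*p + 8.7906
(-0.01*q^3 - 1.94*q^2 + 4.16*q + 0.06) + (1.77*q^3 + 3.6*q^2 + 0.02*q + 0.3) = 1.76*q^3 + 1.66*q^2 + 4.18*q + 0.36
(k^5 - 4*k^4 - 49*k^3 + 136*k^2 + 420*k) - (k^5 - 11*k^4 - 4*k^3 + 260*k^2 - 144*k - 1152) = 7*k^4 - 45*k^3 - 124*k^2 + 564*k + 1152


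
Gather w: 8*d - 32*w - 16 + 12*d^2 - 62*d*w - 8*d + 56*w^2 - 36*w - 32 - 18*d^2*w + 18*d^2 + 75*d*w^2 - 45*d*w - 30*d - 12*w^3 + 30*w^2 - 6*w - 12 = 30*d^2 - 30*d - 12*w^3 + w^2*(75*d + 86) + w*(-18*d^2 - 107*d - 74) - 60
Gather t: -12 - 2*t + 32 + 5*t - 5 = 3*t + 15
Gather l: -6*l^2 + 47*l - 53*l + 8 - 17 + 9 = -6*l^2 - 6*l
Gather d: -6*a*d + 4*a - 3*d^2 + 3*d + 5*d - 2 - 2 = 4*a - 3*d^2 + d*(8 - 6*a) - 4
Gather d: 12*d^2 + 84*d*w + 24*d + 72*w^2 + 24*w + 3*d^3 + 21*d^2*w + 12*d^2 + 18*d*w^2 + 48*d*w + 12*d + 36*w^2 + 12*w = 3*d^3 + d^2*(21*w + 24) + d*(18*w^2 + 132*w + 36) + 108*w^2 + 36*w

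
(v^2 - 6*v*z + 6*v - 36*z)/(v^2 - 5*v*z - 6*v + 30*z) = (v^2 - 6*v*z + 6*v - 36*z)/(v^2 - 5*v*z - 6*v + 30*z)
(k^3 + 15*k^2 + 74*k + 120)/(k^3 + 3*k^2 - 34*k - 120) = (k + 6)/(k - 6)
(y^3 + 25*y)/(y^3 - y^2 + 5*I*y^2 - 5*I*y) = (y - 5*I)/(y - 1)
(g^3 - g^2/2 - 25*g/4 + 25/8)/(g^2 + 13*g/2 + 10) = (g^2 - 3*g + 5/4)/(g + 4)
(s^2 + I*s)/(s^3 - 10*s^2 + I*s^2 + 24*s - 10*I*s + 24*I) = s/(s^2 - 10*s + 24)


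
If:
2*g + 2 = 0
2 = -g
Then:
No Solution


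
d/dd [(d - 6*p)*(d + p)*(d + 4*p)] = 3*d^2 - 2*d*p - 26*p^2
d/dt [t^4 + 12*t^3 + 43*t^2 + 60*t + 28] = 4*t^3 + 36*t^2 + 86*t + 60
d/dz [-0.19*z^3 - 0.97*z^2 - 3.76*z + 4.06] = -0.57*z^2 - 1.94*z - 3.76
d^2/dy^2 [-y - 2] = 0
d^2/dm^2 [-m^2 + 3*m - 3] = -2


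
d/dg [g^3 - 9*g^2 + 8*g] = 3*g^2 - 18*g + 8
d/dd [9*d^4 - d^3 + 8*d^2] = d*(36*d^2 - 3*d + 16)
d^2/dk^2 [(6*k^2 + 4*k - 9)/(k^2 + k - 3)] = 2*(-2*k^3 + 27*k^2 + 9*k + 30)/(k^6 + 3*k^5 - 6*k^4 - 17*k^3 + 18*k^2 + 27*k - 27)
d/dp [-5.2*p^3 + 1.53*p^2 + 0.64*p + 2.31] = -15.6*p^2 + 3.06*p + 0.64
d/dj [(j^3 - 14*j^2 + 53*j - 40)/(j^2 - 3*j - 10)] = (j^2 + 4*j - 26)/(j^2 + 4*j + 4)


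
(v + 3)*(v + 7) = v^2 + 10*v + 21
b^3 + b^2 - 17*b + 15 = (b - 3)*(b - 1)*(b + 5)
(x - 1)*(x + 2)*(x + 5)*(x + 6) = x^4 + 12*x^3 + 39*x^2 + 8*x - 60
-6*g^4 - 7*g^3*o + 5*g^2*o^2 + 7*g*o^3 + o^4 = (-g + o)*(g + o)^2*(6*g + o)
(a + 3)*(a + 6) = a^2 + 9*a + 18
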